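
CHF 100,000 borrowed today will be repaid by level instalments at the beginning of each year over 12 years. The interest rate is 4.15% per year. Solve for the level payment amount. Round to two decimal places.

CHF 10,319.88

Level annuity due; solve PV = PMT × [(1 − (1+r)^−n)/r] × (1+r) for PMT.
Periodic rate r = 0.0415 per year.
With n = 12: PMT = 100,000 / ([(1 − (1+r)^−n)/r] × (1+r)) = CHF 10,319.88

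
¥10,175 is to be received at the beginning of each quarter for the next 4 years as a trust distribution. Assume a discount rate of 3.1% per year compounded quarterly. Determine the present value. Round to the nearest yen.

This is an annuity due: 16 payments of ¥10,175 at the beginning of each quarter.
Periodic rate r = 0.031/4 per quarter; n is counted in quarters.
PV = PMT × [(1 − (1+r)^−n)/r] × (1+r) = 10,175 × [1 − (1+r)^−16] / r × (1+r) = ¥153,739

¥153,739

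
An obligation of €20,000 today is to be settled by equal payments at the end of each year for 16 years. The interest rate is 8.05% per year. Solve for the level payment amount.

Level ordinary annuity; solve PV = PMT × [(1 − (1+r)^−n)/r] for PMT.
Periodic rate r = 0.0805 per year.
With n = 16: PMT = 20,000 / ([(1 − (1+r)^−n)/r]) = €2,266.77

€2,266.77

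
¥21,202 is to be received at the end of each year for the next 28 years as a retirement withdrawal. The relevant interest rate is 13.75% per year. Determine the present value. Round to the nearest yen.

This is an ordinary annuity: 28 payments of ¥21,202 at the end of each year.
Periodic rate r = 0.1375 per year.
PV = PMT × [(1 − (1+r)^−n)/r] = 21,202 × [1 − (1+r)^−28] / r = ¥150,014

¥150,014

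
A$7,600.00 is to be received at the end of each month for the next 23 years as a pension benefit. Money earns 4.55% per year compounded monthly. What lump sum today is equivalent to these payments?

A$1,299,128.33

This is an ordinary annuity: 276 payments of A$7,600.00 at the end of each month.
Periodic rate r = 0.0455/12 per month; n is counted in months.
PV = PMT × [(1 − (1+r)^−n)/r] = 7,600 × [1 − (1+r)^−276] / r = A$1,299,128.33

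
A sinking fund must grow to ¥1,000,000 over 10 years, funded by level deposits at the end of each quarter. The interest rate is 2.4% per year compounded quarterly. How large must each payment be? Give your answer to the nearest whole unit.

Level ordinary annuity; solve FV = PMT × [((1+r)^n − 1)/r] for PMT.
Periodic rate r = 0.024/4 per quarter; n is counted in quarters.
With n = 40: PMT = 1,000,000 / ([((1+r)^n − 1)/r]) = ¥22,194

¥22,194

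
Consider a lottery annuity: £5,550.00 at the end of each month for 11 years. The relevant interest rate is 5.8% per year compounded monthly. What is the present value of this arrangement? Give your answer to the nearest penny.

This is an ordinary annuity: 132 payments of £5,550.00 at the end of each month.
Periodic rate r = 0.058/12 per month; n is counted in months.
PV = PMT × [(1 − (1+r)^−n)/r] = 5,550 × [1 − (1+r)^−132] / r = £540,653.41

£540,653.41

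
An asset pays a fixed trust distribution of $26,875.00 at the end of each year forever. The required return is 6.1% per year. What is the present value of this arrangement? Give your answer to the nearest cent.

$440,573.77

Periodic rate r = 0.061 per year.
Level perpetuity: PV = PMT / r = 26,875 / (0.061) = $440,573.77.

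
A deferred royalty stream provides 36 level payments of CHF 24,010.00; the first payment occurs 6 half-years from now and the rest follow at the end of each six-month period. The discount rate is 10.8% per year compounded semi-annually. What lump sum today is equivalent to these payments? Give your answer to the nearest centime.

CHF 290,350.79

Ordinary annuity of 36 payments, first payment at period 6.
Periodic rate r = 0.108/2 per half-year; n is counted in half-years.
The ordinary-annuity PV formula values the stream one period before the first payment (period 5); discount that back 5 periods:
PV₀ = 24,010 × [1 − (1+r)^−36] / r × (1+r)^−5 = CHF 290,350.79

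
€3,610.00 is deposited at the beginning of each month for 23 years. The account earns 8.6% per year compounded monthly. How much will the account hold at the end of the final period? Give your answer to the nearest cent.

This is an annuity due: 276 deposits of €3,610.00 at the beginning of each month.
Periodic rate r = 0.086/12 per month; n is counted in months.
FV = PMT × [((1+r)^n − 1)/r] × (1+r) = 3,610 × [(1+r)^276 − 1] / r × (1+r) = €3,134,017.58

€3,134,017.58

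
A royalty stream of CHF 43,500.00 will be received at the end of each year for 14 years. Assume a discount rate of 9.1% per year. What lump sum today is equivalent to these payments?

This is an ordinary annuity: 14 payments of CHF 43,500.00 at the end of each year.
Periodic rate r = 0.091 per year.
PV = PMT × [(1 − (1+r)^−n)/r] = 43,500 × [1 − (1+r)^−14] / r = CHF 336,800.30

CHF 336,800.30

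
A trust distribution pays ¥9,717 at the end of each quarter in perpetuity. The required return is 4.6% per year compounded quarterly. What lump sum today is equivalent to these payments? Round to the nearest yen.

Periodic rate r = 0.046/4 per quarter.
Level perpetuity: PV = PMT / r = 9,717 / (0.046/4) = ¥844,957.

¥844,957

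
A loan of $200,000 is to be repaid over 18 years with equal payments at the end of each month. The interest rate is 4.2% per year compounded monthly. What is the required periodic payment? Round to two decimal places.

$1,321.16

Level ordinary annuity; solve PV = PMT × [(1 − (1+r)^−n)/r] for PMT.
Periodic rate r = 0.042/12 per month; n is counted in months.
With n = 216: PMT = 200,000 / ([(1 − (1+r)^−n)/r]) = $1,321.16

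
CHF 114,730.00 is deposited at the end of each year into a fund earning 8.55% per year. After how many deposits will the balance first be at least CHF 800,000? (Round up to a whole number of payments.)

Periodic rate r = 0.0855 per year.
Ordinary annuity FV: 800,000 = 114,730 × [((1+r)^n − 1)/r].
(1+r)^n = 1 + 800,000 × r / 114,730, so n = ln(1 + 800,000·r/114,730) / ln(1+r) = 5.70.
Round up to a whole number of payments: n = 6.

6 payments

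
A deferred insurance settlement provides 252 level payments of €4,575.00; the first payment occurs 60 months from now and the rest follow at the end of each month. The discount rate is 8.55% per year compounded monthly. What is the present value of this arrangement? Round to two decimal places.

Ordinary annuity of 252 payments, first payment at period 60.
Periodic rate r = 0.0855/12 per month; n is counted in months.
The ordinary-annuity PV formula values the stream one period before the first payment (period 59); discount that back 59 periods:
PV₀ = 4,575 × [1 − (1+r)^−252] / r × (1+r)^−59 = €351,785.01

€351,785.01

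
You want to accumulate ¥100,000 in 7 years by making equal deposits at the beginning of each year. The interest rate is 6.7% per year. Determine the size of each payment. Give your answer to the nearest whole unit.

¥10,929

Level annuity due; solve FV = PMT × [((1+r)^n − 1)/r] × (1+r) for PMT.
Periodic rate r = 0.067 per year.
With n = 7: PMT = 100,000 / ([((1+r)^n − 1)/r] × (1+r)) = ¥10,929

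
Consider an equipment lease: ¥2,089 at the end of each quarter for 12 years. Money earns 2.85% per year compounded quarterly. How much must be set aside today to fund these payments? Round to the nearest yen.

¥84,671

This is an ordinary annuity: 48 payments of ¥2,089 at the end of each quarter.
Periodic rate r = 0.0285/4 per quarter; n is counted in quarters.
PV = PMT × [(1 − (1+r)^−n)/r] = 2,089 × [1 − (1+r)^−48] / r = ¥84,671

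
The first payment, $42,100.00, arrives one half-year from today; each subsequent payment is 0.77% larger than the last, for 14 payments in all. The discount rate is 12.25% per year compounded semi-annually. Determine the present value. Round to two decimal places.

Periodic rate r = 0.1225/2 per half-year; n is counted in half-years.
Growing ordinary annuity: PV = PMT₁ × [1 − ((1+g)/(1+r))^n] / (r − g) = 42,100 × [1 − ((1+0.0077)/(1+r))^14] / (r − 0.0077) = $405,367.59.

$405,367.59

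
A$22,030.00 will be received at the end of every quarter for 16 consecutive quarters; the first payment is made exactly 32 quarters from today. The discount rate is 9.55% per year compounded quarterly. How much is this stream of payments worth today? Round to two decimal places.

A$139,619.52

Ordinary annuity of 16 payments, first payment at period 32.
Periodic rate r = 0.0955/4 per quarter; n is counted in quarters.
The ordinary-annuity PV formula values the stream one period before the first payment (period 31); discount that back 31 periods:
PV₀ = 22,030 × [1 − (1+r)^−16] / r × (1+r)^−31 = A$139,619.52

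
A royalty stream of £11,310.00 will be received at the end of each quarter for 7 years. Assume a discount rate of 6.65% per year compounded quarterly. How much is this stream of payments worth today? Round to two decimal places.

This is an ordinary annuity: 28 payments of £11,310.00 at the end of each quarter.
Periodic rate r = 0.0665/4 per quarter; n is counted in quarters.
PV = PMT × [(1 − (1+r)^−n)/r] = 11,310 × [1 − (1+r)^−28] / r = £251,555.86

£251,555.86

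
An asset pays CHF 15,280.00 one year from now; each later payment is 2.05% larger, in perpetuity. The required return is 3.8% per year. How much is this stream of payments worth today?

Periodic rate r = 0.038 per year.
Growing perpetuity (Gordon): PV = PMT₁ / (r − g) = 15,280 / (r − 0.0205) = CHF 873,142.86.

CHF 873,142.86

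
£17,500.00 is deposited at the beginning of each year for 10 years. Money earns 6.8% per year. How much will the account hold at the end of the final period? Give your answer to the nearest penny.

£255,802.86

This is an annuity due: 10 deposits of £17,500.00 at the beginning of each year.
Periodic rate r = 0.068 per year.
FV = PMT × [((1+r)^n − 1)/r] × (1+r) = 17,500 × [(1+r)^10 − 1] / r × (1+r) = £255,802.86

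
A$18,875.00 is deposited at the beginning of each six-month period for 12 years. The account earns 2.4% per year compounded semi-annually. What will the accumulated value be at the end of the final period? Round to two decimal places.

This is an annuity due: 24 deposits of A$18,875.00 at the beginning of each six-month period.
Periodic rate r = 0.024/2 per half-year; n is counted in half-years.
FV = PMT × [((1+r)^n − 1)/r] × (1+r) = 18,875 × [(1+r)^24 − 1] / r × (1+r) = A$527,635.65

A$527,635.65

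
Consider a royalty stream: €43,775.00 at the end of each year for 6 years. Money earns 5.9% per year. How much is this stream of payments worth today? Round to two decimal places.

€215,933.85

This is an ordinary annuity: 6 payments of €43,775.00 at the end of each year.
Periodic rate r = 0.059 per year.
PV = PMT × [(1 − (1+r)^−n)/r] = 43,775 × [1 − (1+r)^−6] / r = €215,933.85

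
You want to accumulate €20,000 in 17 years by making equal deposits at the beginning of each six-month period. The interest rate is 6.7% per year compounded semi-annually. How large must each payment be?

€313.80

Level annuity due; solve FV = PMT × [((1+r)^n − 1)/r] × (1+r) for PMT.
Periodic rate r = 0.067/2 per half-year; n is counted in half-years.
With n = 34: PMT = 20,000 / ([((1+r)^n − 1)/r] × (1+r)) = €313.80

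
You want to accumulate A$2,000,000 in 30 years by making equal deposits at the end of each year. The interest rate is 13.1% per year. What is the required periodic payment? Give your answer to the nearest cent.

A$6,689.17

Level ordinary annuity; solve FV = PMT × [((1+r)^n − 1)/r] for PMT.
Periodic rate r = 0.131 per year.
With n = 30: PMT = 2,000,000 / ([((1+r)^n − 1)/r]) = A$6,689.17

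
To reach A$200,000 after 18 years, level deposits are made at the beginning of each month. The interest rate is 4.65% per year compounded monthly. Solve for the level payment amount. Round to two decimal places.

Level annuity due; solve FV = PMT × [((1+r)^n − 1)/r] × (1+r) for PMT.
Periodic rate r = 0.0465/12 per month; n is counted in months.
With n = 216: PMT = 200,000 / ([((1+r)^n − 1)/r] × (1+r)) = A$591.26

A$591.26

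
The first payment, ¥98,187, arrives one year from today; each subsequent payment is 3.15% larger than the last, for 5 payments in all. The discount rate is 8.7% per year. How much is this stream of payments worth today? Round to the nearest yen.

Periodic rate r = 0.087 per year.
Growing ordinary annuity: PV = PMT₁ × [1 − ((1+g)/(1+r))^n] / (r − g) = 98,187 × [1 − ((1+0.0315)/(1+r))^5] / (r − 0.0315) = ¥407,818.

¥407,818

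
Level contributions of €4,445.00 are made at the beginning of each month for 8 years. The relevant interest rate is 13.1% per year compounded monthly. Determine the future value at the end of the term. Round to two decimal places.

€755,649.40

This is an annuity due: 96 deposits of €4,445.00 at the beginning of each month.
Periodic rate r = 0.131/12 per month; n is counted in months.
FV = PMT × [((1+r)^n − 1)/r] × (1+r) = 4,445 × [(1+r)^96 − 1] / r × (1+r) = €755,649.40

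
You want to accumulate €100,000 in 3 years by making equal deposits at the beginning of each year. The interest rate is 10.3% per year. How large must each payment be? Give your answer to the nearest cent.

Level annuity due; solve FV = PMT × [((1+r)^n − 1)/r] × (1+r) for PMT.
Periodic rate r = 0.103 per year.
With n = 3: PMT = 100,000 / ([((1+r)^n − 1)/r] × (1+r)) = €27,311.00

€27,311.00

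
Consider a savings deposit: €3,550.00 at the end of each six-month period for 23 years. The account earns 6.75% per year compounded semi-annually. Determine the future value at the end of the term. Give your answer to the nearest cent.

This is an ordinary annuity: 46 deposits of €3,550.00 at the end of each six-month period.
Periodic rate r = 0.0675/2 per half-year; n is counted in half-years.
FV = PMT × [((1+r)^n − 1)/r] = 3,550 × [(1+r)^46 − 1] / r = €379,063.68

€379,063.68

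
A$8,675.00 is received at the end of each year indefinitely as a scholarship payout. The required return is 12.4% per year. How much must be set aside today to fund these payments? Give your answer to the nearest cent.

A$69,959.68

Periodic rate r = 0.124 per year.
Level perpetuity: PV = PMT / r = 8,675 / (0.124) = A$69,959.68.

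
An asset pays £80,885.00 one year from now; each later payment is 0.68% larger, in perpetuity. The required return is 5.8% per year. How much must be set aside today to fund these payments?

Periodic rate r = 0.058 per year.
Growing perpetuity (Gordon): PV = PMT₁ / (r − g) = 80,885 / (r − 0.0068) = £1,579,785.16.

£1,579,785.16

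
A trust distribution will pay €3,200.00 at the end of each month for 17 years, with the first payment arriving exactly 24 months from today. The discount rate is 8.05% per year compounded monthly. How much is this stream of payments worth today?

€304,456.98

Ordinary annuity of 204 payments, first payment at period 24.
Periodic rate r = 0.0805/12 per month; n is counted in months.
The ordinary-annuity PV formula values the stream one period before the first payment (period 23); discount that back 23 periods:
PV₀ = 3,200 × [1 − (1+r)^−204] / r × (1+r)^−23 = €304,456.98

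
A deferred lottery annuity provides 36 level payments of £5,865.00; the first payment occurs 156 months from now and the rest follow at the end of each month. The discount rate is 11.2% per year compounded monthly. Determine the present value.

£42,323.85

Ordinary annuity of 36 payments, first payment at period 156.
Periodic rate r = 0.112/12 per month; n is counted in months.
The ordinary-annuity PV formula values the stream one period before the first payment (period 155); discount that back 155 periods:
PV₀ = 5,865 × [1 − (1+r)^−36] / r × (1+r)^−155 = £42,323.85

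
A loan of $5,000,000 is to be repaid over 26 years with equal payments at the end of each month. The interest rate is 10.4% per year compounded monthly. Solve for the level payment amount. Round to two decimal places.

Level ordinary annuity; solve PV = PMT × [(1 − (1+r)^−n)/r] for PMT.
Periodic rate r = 0.104/12 per month; n is counted in months.
With n = 312: PMT = 5,000,000 / ([(1 − (1+r)^−n)/r]) = $46,481.11

$46,481.11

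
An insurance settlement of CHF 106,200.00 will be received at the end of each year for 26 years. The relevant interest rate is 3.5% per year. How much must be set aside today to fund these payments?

This is an ordinary annuity: 26 payments of CHF 106,200.00 at the end of each year.
Periodic rate r = 0.035 per year.
PV = PMT × [(1 − (1+r)^−n)/r] = 106,200 × [1 − (1+r)^−26] / r = CHF 1,793,755.41

CHF 1,793,755.41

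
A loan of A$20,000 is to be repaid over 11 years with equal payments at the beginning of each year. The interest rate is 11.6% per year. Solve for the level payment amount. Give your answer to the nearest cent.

Level annuity due; solve PV = PMT × [(1 − (1+r)^−n)/r] × (1+r) for PMT.
Periodic rate r = 0.116 per year.
With n = 11: PMT = 20,000 / ([(1 − (1+r)^−n)/r] × (1+r)) = A$2,965.62

A$2,965.62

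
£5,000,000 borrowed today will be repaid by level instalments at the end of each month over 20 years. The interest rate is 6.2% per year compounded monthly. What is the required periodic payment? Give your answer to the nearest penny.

£36,400.84

Level ordinary annuity; solve PV = PMT × [(1 − (1+r)^−n)/r] for PMT.
Periodic rate r = 0.062/12 per month; n is counted in months.
With n = 240: PMT = 5,000,000 / ([(1 − (1+r)^−n)/r]) = £36,400.84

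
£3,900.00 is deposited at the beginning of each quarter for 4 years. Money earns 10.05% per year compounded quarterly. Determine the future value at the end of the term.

£77,557.75

This is an annuity due: 16 deposits of £3,900.00 at the beginning of each quarter.
Periodic rate r = 0.1005/4 per quarter; n is counted in quarters.
FV = PMT × [((1+r)^n − 1)/r] × (1+r) = 3,900 × [(1+r)^16 − 1] / r × (1+r) = £77,557.75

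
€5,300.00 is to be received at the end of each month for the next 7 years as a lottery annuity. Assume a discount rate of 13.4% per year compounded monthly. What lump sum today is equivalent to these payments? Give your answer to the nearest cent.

€287,884.97

This is an ordinary annuity: 84 payments of €5,300.00 at the end of each month.
Periodic rate r = 0.134/12 per month; n is counted in months.
PV = PMT × [(1 − (1+r)^−n)/r] = 5,300 × [1 − (1+r)^−84] / r = €287,884.97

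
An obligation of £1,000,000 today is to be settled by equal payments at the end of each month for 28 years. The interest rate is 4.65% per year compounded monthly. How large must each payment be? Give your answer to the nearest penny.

£5,327.72

Level ordinary annuity; solve PV = PMT × [(1 − (1+r)^−n)/r] for PMT.
Periodic rate r = 0.0465/12 per month; n is counted in months.
With n = 336: PMT = 1,000,000 / ([(1 − (1+r)^−n)/r]) = £5,327.72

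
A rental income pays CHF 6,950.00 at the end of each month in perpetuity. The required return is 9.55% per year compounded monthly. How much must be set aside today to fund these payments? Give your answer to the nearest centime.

CHF 873,298.43

Periodic rate r = 0.0955/12 per month.
Level perpetuity: PV = PMT / r = 6,950 / (0.0955/12) = CHF 873,298.43.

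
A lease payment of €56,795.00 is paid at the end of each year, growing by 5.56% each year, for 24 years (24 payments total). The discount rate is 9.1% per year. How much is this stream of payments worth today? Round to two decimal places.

Periodic rate r = 0.091 per year.
Growing ordinary annuity: PV = PMT₁ × [1 − ((1+g)/(1+r))^n] / (r − g) = 56,795 × [1 − ((1+0.0556)/(1+r))^24] / (r − 0.0556) = €877,439.50.

€877,439.50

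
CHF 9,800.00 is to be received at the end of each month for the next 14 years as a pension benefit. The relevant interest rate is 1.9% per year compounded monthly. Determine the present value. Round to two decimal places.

CHF 1,444,620.85

This is an ordinary annuity: 168 payments of CHF 9,800.00 at the end of each month.
Periodic rate r = 0.019/12 per month; n is counted in months.
PV = PMT × [(1 − (1+r)^−n)/r] = 9,800 × [1 − (1+r)^−168] / r = CHF 1,444,620.85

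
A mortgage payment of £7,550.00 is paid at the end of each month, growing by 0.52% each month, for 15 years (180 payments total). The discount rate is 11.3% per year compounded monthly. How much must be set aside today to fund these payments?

£947,685.25

Periodic rate r = 0.113/12 per month; n is counted in months.
Growing ordinary annuity: PV = PMT₁ × [1 − ((1+g)/(1+r))^n] / (r − g) = 7,550 × [1 − ((1+0.0052)/(1+r))^180] / (r − 0.0052) = £947,685.25.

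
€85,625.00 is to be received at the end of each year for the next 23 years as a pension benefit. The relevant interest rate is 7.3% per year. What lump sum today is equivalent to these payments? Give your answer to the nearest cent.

This is an ordinary annuity: 23 payments of €85,625.00 at the end of each year.
Periodic rate r = 0.073 per year.
PV = PMT × [(1 − (1+r)^−n)/r] = 85,625 × [1 − (1+r)^−23] / r = €940,947.27

€940,947.27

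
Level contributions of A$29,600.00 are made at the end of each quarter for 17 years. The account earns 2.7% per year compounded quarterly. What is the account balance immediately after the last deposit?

This is an ordinary annuity: 68 deposits of A$29,600.00 at the end of each quarter.
Periodic rate r = 0.027/4 per quarter; n is counted in quarters.
FV = PMT × [((1+r)^n − 1)/r] = 29,600 × [(1+r)^68 − 1] / r = A$2,543,635.80

A$2,543,635.80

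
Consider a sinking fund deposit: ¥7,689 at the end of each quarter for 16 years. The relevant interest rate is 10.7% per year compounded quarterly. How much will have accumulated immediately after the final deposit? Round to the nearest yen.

This is an ordinary annuity: 64 deposits of ¥7,689 at the end of each quarter.
Periodic rate r = 0.107/4 per quarter; n is counted in quarters.
FV = PMT × [((1+r)^n − 1)/r] = 7,689 × [(1+r)^64 − 1] / r = ¥1,269,557

¥1,269,557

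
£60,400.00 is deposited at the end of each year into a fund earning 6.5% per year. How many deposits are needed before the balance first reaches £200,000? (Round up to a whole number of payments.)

Periodic rate r = 0.065 per year.
Ordinary annuity FV: 200,000 = 60,400 × [((1+r)^n − 1)/r].
(1+r)^n = 1 + 200,000 × r / 60,400, so n = ln(1 + 200,000·r/60,400) / ln(1+r) = 3.10.
Round up to a whole number of payments: n = 4.

4 payments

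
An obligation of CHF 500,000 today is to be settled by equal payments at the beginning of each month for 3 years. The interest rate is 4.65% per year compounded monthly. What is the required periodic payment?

Level annuity due; solve PV = PMT × [(1 − (1+r)^−n)/r] × (1+r) for PMT.
Periodic rate r = 0.0465/12 per month; n is counted in months.
With n = 36: PMT = 500,000 / ([(1 − (1+r)^−n)/r] × (1+r)) = CHF 14,849.46

CHF 14,849.46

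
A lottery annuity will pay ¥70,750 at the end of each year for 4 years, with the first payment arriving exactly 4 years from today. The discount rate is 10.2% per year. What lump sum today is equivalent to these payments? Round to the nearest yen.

Ordinary annuity of 4 payments, first payment at period 4.
Periodic rate r = 0.102 per year.
The ordinary-annuity PV formula values the stream one period before the first payment (period 3); discount that back 3 periods:
PV₀ = 70,750 × [1 − (1+r)^−4] / r × (1+r)^−3 = ¥166,857

¥166,857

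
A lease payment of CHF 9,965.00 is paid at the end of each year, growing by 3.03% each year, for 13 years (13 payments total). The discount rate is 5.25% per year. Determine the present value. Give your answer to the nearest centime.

Periodic rate r = 0.0525 per year.
Growing ordinary annuity: PV = PMT₁ × [1 − ((1+g)/(1+r))^n] / (r − g) = 9,965 × [1 − ((1+0.0303)/(1+r))^13] / (r − 0.0303) = CHF 108,649.78.

CHF 108,649.78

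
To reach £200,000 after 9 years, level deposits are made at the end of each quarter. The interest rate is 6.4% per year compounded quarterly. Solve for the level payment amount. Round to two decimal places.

Level ordinary annuity; solve FV = PMT × [((1+r)^n − 1)/r] for PMT.
Periodic rate r = 0.064/4 per quarter; n is counted in quarters.
With n = 36: PMT = 200,000 / ([((1+r)^n − 1)/r]) = £4,151.44

£4,151.44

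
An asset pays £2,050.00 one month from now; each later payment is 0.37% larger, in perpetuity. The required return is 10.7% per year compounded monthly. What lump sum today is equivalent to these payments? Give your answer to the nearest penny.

Periodic rate r = 0.107/12 per month.
Growing perpetuity (Gordon): PV = PMT₁ / (r − g) = 2,050 / (r − 0.0037) = £392,971.25.

£392,971.25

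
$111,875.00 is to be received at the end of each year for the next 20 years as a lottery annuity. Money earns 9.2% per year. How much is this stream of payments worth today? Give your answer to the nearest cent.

$1,006,865.95

This is an ordinary annuity: 20 payments of $111,875.00 at the end of each year.
Periodic rate r = 0.092 per year.
PV = PMT × [(1 − (1+r)^−n)/r] = 111,875 × [1 − (1+r)^−20] / r = $1,006,865.95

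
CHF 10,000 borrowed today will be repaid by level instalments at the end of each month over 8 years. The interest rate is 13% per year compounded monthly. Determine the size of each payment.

CHF 168.07

Level ordinary annuity; solve PV = PMT × [(1 − (1+r)^−n)/r] for PMT.
Periodic rate r = 0.13/12 per month; n is counted in months.
With n = 96: PMT = 10,000 / ([(1 − (1+r)^−n)/r]) = CHF 168.07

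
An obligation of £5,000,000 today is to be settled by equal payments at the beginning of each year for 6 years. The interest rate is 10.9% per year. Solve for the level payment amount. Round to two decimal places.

£1,062,651.13

Level annuity due; solve PV = PMT × [(1 − (1+r)^−n)/r] × (1+r) for PMT.
Periodic rate r = 0.109 per year.
With n = 6: PMT = 5,000,000 / ([(1 − (1+r)^−n)/r] × (1+r)) = £1,062,651.13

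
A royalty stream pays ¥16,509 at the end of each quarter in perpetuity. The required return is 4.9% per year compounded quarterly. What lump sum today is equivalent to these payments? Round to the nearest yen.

¥1,347,673

Periodic rate r = 0.049/4 per quarter.
Level perpetuity: PV = PMT / r = 16,509 / (0.049/4) = ¥1,347,673.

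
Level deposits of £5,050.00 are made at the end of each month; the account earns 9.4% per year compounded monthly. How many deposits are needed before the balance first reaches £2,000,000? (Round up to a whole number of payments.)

Periodic rate r = 0.094/12 per month; n is counted in months.
Ordinary annuity FV: 2,000,000 = 5,050 × [((1+r)^n − 1)/r].
(1+r)^n = 1 + 2,000,000 × r / 5,050, so n = ln(1 + 2,000,000·r/5,050) / ln(1+r) = 180.90.
Round up to a whole number of payments: n = 181.

181 payments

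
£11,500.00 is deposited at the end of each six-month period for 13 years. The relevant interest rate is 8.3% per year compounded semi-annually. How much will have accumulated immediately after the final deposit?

£520,502.09

This is an ordinary annuity: 26 deposits of £11,500.00 at the end of each six-month period.
Periodic rate r = 0.083/2 per half-year; n is counted in half-years.
FV = PMT × [((1+r)^n − 1)/r] = 11,500 × [(1+r)^26 − 1] / r = £520,502.09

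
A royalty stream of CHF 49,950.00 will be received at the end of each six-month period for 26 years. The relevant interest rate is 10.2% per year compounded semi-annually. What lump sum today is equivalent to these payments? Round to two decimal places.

This is an ordinary annuity: 52 payments of CHF 49,950.00 at the end of each six-month period.
Periodic rate r = 0.102/2 per half-year; n is counted in half-years.
PV = PMT × [(1 − (1+r)^−n)/r] = 49,950 × [1 − (1+r)^−52] / r = CHF 905,685.19

CHF 905,685.19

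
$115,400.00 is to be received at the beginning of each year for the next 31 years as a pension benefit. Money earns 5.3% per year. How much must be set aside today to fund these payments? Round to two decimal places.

$1,830,293.56

This is an annuity due: 31 payments of $115,400.00 at the beginning of each year.
Periodic rate r = 0.053 per year.
PV = PMT × [(1 − (1+r)^−n)/r] × (1+r) = 115,400 × [1 − (1+r)^−31] / r × (1+r) = $1,830,293.56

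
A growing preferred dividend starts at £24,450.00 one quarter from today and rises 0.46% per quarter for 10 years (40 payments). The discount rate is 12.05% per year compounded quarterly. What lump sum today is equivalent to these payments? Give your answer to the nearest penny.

Periodic rate r = 0.1205/4 per quarter; n is counted in quarters.
Growing ordinary annuity: PV = PMT₁ × [1 − ((1+g)/(1+r))^n] / (r − g) = 24,450 × [1 − ((1+0.0046)/(1+r))^40] / (r − 0.0046) = £606,774.60.

£606,774.60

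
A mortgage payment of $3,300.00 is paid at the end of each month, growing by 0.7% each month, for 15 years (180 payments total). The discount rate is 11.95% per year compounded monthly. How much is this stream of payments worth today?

Periodic rate r = 0.1195/12 per month; n is counted in months.
Growing ordinary annuity: PV = PMT₁ × [1 − ((1+g)/(1+r))^n] / (r − g) = 3,300 × [1 − ((1+0.007)/(1+r))^180] / (r − 0.007) = $457,609.03.

$457,609.03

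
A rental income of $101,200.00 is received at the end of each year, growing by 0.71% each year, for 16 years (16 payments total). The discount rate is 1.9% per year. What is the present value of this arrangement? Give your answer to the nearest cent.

Periodic rate r = 0.019 per year.
Growing ordinary annuity: PV = PMT₁ × [1 − ((1+g)/(1+r))^n] / (r − g) = 101,200 × [1 − ((1+0.0071)/(1+r))^16] / (r − 0.0071) = $1,457,138.87.

$1,457,138.87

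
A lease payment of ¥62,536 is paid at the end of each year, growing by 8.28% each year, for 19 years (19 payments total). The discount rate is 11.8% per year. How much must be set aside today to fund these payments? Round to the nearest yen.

¥809,182

Periodic rate r = 0.118 per year.
Growing ordinary annuity: PV = PMT₁ × [1 − ((1+g)/(1+r))^n] / (r − g) = 62,536 × [1 − ((1+0.0828)/(1+r))^19] / (r − 0.0828) = ¥809,182.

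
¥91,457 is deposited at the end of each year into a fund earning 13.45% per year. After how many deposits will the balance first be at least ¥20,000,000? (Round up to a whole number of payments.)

28 payments

Periodic rate r = 0.1345 per year.
Ordinary annuity FV: 20,000,000 = 91,457 × [((1+r)^n − 1)/r].
(1+r)^n = 1 + 20,000,000 × r / 91,457, so n = ln(1 + 20,000,000·r/91,457) / ln(1+r) = 27.06.
Round up to a whole number of payments: n = 28.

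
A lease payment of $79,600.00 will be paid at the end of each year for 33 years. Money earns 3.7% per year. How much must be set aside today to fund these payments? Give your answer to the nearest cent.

$1,502,698.42

This is an ordinary annuity: 33 payments of $79,600.00 at the end of each year.
Periodic rate r = 0.037 per year.
PV = PMT × [(1 − (1+r)^−n)/r] = 79,600 × [1 − (1+r)^−33] / r = $1,502,698.42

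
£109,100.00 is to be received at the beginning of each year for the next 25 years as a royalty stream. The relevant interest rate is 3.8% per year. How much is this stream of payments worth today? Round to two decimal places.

This is an annuity due: 25 payments of £109,100.00 at the beginning of each year.
Periodic rate r = 0.038 per year.
PV = PMT × [(1 − (1+r)^−n)/r] × (1+r) = 109,100 × [1 − (1+r)^−25] / r × (1+r) = £1,807,134.65

£1,807,134.65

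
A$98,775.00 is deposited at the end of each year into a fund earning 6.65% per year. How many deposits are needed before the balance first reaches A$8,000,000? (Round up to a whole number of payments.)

Periodic rate r = 0.0665 per year.
Ordinary annuity FV: 8,000,000 = 98,775 × [((1+r)^n − 1)/r].
(1+r)^n = 1 + 8,000,000 × r / 98,775, so n = ln(1 + 8,000,000·r/98,775) / ln(1+r) = 28.80.
Round up to a whole number of payments: n = 29.

29 payments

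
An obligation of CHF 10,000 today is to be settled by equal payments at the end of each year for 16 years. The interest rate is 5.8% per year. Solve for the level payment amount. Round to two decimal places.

CHF 975.98

Level ordinary annuity; solve PV = PMT × [(1 − (1+r)^−n)/r] for PMT.
Periodic rate r = 0.058 per year.
With n = 16: PMT = 10,000 / ([(1 − (1+r)^−n)/r]) = CHF 975.98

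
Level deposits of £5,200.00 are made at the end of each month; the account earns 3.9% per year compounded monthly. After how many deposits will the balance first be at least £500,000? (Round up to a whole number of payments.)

84 payments

Periodic rate r = 0.039/12 per month; n is counted in months.
Ordinary annuity FV: 500,000 = 5,200 × [((1+r)^n − 1)/r].
(1+r)^n = 1 + 500,000 × r / 5,200, so n = ln(1 + 500,000·r/5,200) / ln(1+r) = 83.81.
Round up to a whole number of payments: n = 84.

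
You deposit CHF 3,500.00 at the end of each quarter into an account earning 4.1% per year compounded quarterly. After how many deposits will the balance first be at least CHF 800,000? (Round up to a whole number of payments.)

Periodic rate r = 0.041/4 per quarter; n is counted in quarters.
Ordinary annuity FV: 800,000 = 3,500 × [((1+r)^n − 1)/r].
(1+r)^n = 1 + 800,000 × r / 3,500, so n = ln(1 + 800,000·r/3,500) / ln(1+r) = 118.34.
Round up to a whole number of payments: n = 119.

119 payments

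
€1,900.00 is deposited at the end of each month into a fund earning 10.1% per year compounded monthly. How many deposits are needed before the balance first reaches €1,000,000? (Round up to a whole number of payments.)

Periodic rate r = 0.101/12 per month; n is counted in months.
Ordinary annuity FV: 1,000,000 = 1,900 × [((1+r)^n − 1)/r].
(1+r)^n = 1 + 1,000,000 × r / 1,900, so n = ln(1 + 1,000,000·r/1,900) / ln(1+r) = 201.86.
Round up to a whole number of payments: n = 202.

202 payments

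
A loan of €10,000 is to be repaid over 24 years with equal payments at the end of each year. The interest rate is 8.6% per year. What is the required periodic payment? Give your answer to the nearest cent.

Level ordinary annuity; solve PV = PMT × [(1 − (1+r)^−n)/r] for PMT.
Periodic rate r = 0.086 per year.
With n = 24: PMT = 10,000 / ([(1 − (1+r)^−n)/r]) = €997.76

€997.76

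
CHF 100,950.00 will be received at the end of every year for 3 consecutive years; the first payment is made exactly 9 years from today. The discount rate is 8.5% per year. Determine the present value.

Ordinary annuity of 3 payments, first payment at period 9.
Periodic rate r = 0.085 per year.
The ordinary-annuity PV formula values the stream one period before the first payment (period 8); discount that back 8 periods:
PV₀ = 100,950 × [1 − (1+r)^−3] / r × (1+r)^−8 = CHF 134,243.45

CHF 134,243.45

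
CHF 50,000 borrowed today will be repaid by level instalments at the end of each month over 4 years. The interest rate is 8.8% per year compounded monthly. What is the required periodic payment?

CHF 1,239.51

Level ordinary annuity; solve PV = PMT × [(1 − (1+r)^−n)/r] for PMT.
Periodic rate r = 0.088/12 per month; n is counted in months.
With n = 48: PMT = 50,000 / ([(1 − (1+r)^−n)/r]) = CHF 1,239.51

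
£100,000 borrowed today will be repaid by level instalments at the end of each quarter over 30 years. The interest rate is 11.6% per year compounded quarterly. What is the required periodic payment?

Level ordinary annuity; solve PV = PMT × [(1 − (1+r)^−n)/r] for PMT.
Periodic rate r = 0.116/4 per quarter; n is counted in quarters.
With n = 120: PMT = 100,000 / ([(1 − (1+r)^−n)/r]) = £2,997.02

£2,997.02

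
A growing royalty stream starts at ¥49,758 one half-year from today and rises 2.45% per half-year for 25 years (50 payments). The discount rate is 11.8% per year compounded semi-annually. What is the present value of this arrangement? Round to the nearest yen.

¥1,166,937

Periodic rate r = 0.118/2 per half-year; n is counted in half-years.
Growing ordinary annuity: PV = PMT₁ × [1 − ((1+g)/(1+r))^n] / (r − g) = 49,758 × [1 − ((1+0.0245)/(1+r))^50] / (r − 0.0245) = ¥1,166,937.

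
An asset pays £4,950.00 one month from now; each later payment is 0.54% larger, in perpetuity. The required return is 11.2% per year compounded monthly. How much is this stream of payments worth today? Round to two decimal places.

£1,258,474.58

Periodic rate r = 0.112/12 per month.
Growing perpetuity (Gordon): PV = PMT₁ / (r − g) = 4,950 / (r − 0.0054) = £1,258,474.58.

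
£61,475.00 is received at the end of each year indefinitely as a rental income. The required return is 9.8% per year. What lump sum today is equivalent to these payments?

Periodic rate r = 0.098 per year.
Level perpetuity: PV = PMT / r = 61,475 / (0.098) = £627,295.92.

£627,295.92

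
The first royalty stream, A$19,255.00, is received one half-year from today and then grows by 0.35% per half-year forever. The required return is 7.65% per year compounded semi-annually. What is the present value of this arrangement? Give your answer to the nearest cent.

Periodic rate r = 0.0765/2 per half-year.
Growing perpetuity (Gordon): PV = PMT₁ / (r − g) = 19,255 / (r − 0.0035) = A$554,100.72.

A$554,100.72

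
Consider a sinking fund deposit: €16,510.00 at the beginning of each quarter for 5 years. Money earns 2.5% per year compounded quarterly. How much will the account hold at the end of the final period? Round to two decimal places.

€352,751.77

This is an annuity due: 20 deposits of €16,510.00 at the beginning of each quarter.
Periodic rate r = 0.025/4 per quarter; n is counted in quarters.
FV = PMT × [((1+r)^n − 1)/r] × (1+r) = 16,510 × [(1+r)^20 − 1] / r × (1+r) = €352,751.77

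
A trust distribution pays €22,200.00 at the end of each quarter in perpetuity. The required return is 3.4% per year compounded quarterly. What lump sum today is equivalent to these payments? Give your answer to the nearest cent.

Periodic rate r = 0.034/4 per quarter.
Level perpetuity: PV = PMT / r = 22,200 / (0.034/4) = €2,611,764.71.

€2,611,764.71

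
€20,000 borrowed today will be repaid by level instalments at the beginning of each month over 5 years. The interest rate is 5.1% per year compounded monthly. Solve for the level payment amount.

Level annuity due; solve PV = PMT × [(1 − (1+r)^−n)/r] × (1+r) for PMT.
Periodic rate r = 0.051/12 per month; n is counted in months.
With n = 60: PMT = 20,000 / ([(1 − (1+r)^−n)/r] × (1+r)) = €376.74

€376.74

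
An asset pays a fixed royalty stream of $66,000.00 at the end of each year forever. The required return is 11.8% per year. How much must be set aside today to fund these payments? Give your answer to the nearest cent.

Periodic rate r = 0.118 per year.
Level perpetuity: PV = PMT / r = 66,000 / (0.118) = $559,322.03.

$559,322.03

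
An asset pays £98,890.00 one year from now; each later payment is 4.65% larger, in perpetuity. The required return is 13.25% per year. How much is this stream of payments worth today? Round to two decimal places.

£1,149,883.72

Periodic rate r = 0.1325 per year.
Growing perpetuity (Gordon): PV = PMT₁ / (r − g) = 98,890 / (r − 0.0465) = £1,149,883.72.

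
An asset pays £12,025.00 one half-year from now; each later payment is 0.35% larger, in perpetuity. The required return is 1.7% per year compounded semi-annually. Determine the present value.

Periodic rate r = 0.017/2 per half-year.
Growing perpetuity (Gordon): PV = PMT₁ / (r − g) = 12,025 / (r − 0.0035) = £2,405,000.00.

£2,405,000.00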